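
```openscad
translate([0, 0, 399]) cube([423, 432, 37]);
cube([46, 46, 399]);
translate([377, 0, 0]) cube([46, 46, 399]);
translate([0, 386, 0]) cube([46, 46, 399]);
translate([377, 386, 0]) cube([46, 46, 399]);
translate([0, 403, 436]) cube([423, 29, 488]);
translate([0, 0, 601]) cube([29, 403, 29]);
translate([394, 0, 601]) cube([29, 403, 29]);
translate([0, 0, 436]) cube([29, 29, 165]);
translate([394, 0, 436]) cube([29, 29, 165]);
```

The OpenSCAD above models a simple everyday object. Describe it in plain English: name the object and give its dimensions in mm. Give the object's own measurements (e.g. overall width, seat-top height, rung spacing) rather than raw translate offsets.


A chair. The seat is a 423×432×37 mm slab with its top at z = 436 mm, on four 46×46 mm corner legs (flush with the seat edges, standing on z = 0). A flat backrest 29 mm thick, 488 mm tall, spans the full seat width and rises from the seat top along its +y edge, rear face flush with the rear of the seat. Two armrests of 29×29 mm section run along each side from the seat's front edge to the front of the backrest, top faces 194 mm above the seat top and outer faces flush with the seat's x-edges; a 29×29 mm post under the front of each armrest stands on the seat at the front corner.


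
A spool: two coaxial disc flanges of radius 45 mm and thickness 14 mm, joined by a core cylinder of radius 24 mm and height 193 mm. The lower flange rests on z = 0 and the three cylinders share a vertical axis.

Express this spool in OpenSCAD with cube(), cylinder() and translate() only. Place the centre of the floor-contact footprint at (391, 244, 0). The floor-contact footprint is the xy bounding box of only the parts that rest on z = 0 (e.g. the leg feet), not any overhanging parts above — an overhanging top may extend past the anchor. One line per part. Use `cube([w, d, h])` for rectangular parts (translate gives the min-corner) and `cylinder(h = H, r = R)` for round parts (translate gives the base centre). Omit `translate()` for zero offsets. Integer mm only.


translate([391, 244, 0]) cylinder(h = 14, r = 45);
translate([391, 244, 14]) cylinder(h = 193, r = 24);
translate([391, 244, 207]) cylinder(h = 14, r = 45);


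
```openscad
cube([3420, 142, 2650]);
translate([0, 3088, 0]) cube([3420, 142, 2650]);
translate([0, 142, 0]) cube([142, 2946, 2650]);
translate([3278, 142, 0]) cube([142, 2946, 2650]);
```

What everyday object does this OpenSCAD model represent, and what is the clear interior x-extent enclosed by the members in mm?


A house (or room) frame. The interior width is 3136 mm.

Four 2650 mm walls enclosing a rectangle with no floor or roof — a room or house frame. Outside width is 3420 mm and wall thickness is 142 mm, so the interior width is 3420 − 2 × 142 = 3136 mm.


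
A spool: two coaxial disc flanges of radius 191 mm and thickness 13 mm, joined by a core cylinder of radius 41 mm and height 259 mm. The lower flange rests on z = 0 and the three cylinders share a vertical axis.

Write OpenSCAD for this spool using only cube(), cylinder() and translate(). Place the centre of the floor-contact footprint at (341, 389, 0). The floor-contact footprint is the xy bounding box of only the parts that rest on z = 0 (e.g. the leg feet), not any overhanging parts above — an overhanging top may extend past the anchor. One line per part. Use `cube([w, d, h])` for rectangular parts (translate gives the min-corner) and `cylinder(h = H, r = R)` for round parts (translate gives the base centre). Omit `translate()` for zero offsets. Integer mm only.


translate([341, 389, 0]) cylinder(h = 13, r = 191);
translate([341, 389, 13]) cylinder(h = 259, r = 41);
translate([341, 389, 272]) cylinder(h = 13, r = 191);


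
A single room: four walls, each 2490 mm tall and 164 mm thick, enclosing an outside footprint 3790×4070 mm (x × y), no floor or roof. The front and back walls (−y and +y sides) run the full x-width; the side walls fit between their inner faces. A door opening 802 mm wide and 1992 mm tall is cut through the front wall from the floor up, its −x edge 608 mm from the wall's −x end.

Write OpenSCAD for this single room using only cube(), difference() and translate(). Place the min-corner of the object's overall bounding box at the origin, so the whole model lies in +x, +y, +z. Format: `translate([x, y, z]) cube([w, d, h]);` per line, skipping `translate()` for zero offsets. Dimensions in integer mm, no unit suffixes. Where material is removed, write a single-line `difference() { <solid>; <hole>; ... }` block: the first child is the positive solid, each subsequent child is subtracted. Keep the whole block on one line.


difference() { cube([3790, 164, 2490]); translate([608, 0, 0]) cube([802, 164, 1992]); }
translate([0, 3906, 0]) cube([3790, 164, 2490]);
translate([0, 164, 0]) cube([164, 3742, 2490]);
translate([3626, 164, 0]) cube([164, 3742, 2490]);


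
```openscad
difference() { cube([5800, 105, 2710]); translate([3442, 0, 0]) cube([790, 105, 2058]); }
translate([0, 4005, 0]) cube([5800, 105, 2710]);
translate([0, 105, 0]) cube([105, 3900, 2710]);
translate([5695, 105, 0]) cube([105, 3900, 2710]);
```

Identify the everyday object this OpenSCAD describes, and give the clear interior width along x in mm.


A single room. The interior width is 5590 mm.

Four walls enclosing a rectangle with a door in the front wall — a room. Outside width 5800 minus two 105 mm walls gives 5590 mm.


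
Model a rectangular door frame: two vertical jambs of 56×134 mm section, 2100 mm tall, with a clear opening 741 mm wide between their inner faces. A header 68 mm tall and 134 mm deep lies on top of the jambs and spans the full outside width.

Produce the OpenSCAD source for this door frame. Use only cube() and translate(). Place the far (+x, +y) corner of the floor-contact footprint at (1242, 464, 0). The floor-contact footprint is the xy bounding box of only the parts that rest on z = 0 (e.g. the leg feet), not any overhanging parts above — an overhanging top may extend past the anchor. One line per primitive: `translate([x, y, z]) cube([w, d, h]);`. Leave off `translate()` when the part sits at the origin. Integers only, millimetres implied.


translate([389, 330, 0]) cube([56, 134, 2100]);
translate([1186, 330, 0]) cube([56, 134, 2100]);
translate([389, 330, 2100]) cube([853, 134, 68]);


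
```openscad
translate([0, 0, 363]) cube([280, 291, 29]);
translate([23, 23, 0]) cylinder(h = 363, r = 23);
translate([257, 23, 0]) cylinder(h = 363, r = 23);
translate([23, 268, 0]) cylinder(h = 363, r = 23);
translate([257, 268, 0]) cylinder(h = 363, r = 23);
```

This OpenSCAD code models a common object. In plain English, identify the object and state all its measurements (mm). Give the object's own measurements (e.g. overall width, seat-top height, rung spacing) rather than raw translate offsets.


A four-legged stool. The seat is a 280×291×29 mm slab whose top surface is at z = 392 mm; four round legs, each 46 mm in diameter, run from the floor (z = 0) to the underside of the seat, each leg's axis is inset half a diameter from the nearest pair of seat edges (so the leg's bounding box is flush with the corner).


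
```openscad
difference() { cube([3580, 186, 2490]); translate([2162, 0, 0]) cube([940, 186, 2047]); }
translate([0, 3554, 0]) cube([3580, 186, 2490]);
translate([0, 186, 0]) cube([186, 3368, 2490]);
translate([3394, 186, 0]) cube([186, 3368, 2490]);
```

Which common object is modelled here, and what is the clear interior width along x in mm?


A single room. The interior width is 3208 mm.

Four walls enclosing a rectangle with a door in the front wall — a room. Outside width 3580 minus two 186 mm walls gives 3208 mm.


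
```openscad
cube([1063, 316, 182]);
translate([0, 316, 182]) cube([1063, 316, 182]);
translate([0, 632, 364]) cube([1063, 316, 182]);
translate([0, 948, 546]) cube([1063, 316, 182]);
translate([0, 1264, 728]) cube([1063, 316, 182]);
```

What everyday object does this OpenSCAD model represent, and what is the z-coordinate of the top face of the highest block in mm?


A staircase. The total rise is 910 mm.

5 identical blocks, each offset up and back from the previous — a staircase. Each step is 182 mm tall and there are 5 of them, so the total rise is 5 × 182 = 910 mm.


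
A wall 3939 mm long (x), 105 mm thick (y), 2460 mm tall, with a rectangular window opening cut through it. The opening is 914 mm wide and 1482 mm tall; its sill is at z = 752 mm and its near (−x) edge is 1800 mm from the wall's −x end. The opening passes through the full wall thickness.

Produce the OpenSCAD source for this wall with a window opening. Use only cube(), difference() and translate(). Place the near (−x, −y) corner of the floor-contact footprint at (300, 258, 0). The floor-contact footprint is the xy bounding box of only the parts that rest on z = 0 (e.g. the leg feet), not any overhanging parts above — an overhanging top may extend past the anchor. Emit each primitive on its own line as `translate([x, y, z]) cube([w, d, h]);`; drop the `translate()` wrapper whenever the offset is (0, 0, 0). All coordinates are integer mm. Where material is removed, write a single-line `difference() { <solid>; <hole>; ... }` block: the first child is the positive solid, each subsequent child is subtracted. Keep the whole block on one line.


difference() { translate([300, 258, 0]) cube([3939, 105, 2460]); translate([2100, 258, 752]) cube([914, 105, 1482]); }


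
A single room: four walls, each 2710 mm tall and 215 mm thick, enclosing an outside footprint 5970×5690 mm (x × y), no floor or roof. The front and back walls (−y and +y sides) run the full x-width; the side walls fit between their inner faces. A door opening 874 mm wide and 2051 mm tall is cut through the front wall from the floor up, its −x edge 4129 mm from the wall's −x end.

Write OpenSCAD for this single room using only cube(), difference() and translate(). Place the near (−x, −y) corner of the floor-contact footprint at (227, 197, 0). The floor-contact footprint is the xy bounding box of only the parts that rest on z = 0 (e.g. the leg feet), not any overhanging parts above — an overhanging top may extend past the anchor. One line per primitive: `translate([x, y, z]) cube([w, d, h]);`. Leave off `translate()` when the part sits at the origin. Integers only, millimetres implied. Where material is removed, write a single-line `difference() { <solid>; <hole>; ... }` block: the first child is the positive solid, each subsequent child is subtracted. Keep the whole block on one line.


difference() { translate([227, 197, 0]) cube([5970, 215, 2710]); translate([4356, 197, 0]) cube([874, 215, 2051]); }
translate([227, 5672, 0]) cube([5970, 215, 2710]);
translate([227, 412, 0]) cube([215, 5260, 2710]);
translate([5982, 412, 0]) cube([215, 5260, 2710]);


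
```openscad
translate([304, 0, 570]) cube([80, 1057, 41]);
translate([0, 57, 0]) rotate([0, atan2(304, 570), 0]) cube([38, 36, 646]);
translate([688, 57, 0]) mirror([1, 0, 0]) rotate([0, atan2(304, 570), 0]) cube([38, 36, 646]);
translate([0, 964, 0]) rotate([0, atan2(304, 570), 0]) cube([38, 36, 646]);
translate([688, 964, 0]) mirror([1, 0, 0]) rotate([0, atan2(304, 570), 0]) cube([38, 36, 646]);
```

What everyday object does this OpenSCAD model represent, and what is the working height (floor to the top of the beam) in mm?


A sawhorse. The overall height is 611 mm.

A beam across two mirrored pairs of raked legs — a sawhorse. The beam's underside is at z = 570 (matching the legs' vertical rise in atan2(304, 570)) and the beam is 41 mm tall, so its top is at 570 + 41 = 611 mm. The raked legs top out at the beam's underside, so that is the highest point.


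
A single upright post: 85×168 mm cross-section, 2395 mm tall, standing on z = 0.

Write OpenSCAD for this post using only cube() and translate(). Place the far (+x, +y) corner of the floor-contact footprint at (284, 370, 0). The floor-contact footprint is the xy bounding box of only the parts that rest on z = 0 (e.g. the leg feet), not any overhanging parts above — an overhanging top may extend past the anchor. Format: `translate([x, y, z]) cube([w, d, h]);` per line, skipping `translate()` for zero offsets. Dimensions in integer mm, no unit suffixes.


translate([199, 202, 0]) cube([85, 168, 2395]);


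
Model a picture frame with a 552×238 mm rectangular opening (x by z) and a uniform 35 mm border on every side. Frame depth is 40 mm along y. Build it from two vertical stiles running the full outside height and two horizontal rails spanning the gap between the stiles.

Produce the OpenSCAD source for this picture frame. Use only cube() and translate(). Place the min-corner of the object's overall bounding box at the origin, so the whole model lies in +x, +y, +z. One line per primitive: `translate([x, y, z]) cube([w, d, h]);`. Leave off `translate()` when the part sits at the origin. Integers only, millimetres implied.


cube([35, 40, 308]);
translate([587, 0, 0]) cube([35, 40, 308]);
translate([35, 0, 0]) cube([552, 40, 35]);
translate([35, 0, 273]) cube([552, 40, 35]);


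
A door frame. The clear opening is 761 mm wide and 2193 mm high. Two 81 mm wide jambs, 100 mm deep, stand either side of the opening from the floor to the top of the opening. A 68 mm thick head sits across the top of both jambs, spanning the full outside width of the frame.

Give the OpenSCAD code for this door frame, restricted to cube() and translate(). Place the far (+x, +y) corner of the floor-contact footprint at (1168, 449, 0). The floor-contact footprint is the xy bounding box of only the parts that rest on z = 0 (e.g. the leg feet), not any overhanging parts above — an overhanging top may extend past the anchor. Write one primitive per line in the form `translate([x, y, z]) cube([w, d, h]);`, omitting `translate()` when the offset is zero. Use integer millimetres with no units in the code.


translate([245, 349, 0]) cube([81, 100, 2193]);
translate([1087, 349, 0]) cube([81, 100, 2193]);
translate([245, 349, 2193]) cube([923, 100, 68]);


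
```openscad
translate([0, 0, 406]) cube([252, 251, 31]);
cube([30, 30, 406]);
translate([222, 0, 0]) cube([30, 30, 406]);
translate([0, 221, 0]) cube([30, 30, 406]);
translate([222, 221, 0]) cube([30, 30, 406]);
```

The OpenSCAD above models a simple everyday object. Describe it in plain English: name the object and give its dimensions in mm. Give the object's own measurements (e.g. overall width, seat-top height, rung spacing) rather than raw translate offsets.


A simple wooden stool: a rectangular seat 252 mm (x) by 251 mm (y), 31 mm thick, top face at z = 437 mm, on four square legs, each 30×30 mm in cross-section. The legs rest on z = 0, each flush with a corner of the seat.


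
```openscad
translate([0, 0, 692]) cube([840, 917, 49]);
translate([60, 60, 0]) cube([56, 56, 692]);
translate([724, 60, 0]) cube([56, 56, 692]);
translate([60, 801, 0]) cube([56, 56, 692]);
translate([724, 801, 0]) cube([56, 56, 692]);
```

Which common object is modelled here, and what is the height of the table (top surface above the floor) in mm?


A table. The table height is 741 mm.

A 840×917×49 slab sits at z = 692 on four 56 mm square posts — a table. The top surface is at 692 + 49 = 741 mm.


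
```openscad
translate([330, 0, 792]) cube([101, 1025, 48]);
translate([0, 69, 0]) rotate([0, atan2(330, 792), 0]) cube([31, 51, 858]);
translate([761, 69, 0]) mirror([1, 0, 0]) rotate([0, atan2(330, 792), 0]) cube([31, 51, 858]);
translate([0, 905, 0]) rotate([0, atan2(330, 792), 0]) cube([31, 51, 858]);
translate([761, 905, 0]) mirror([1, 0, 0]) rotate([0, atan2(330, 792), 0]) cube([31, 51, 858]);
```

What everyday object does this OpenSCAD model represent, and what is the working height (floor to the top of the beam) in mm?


A sawhorse. The overall height is 840 mm.

A beam across two mirrored pairs of raked legs — a sawhorse. The beam's underside is at z = 792 (matching the legs' vertical rise in atan2(330, 792)) and the beam is 48 mm tall, so its top is at 792 + 48 = 840 mm. The raked legs top out at the beam's underside, so that is the highest point.


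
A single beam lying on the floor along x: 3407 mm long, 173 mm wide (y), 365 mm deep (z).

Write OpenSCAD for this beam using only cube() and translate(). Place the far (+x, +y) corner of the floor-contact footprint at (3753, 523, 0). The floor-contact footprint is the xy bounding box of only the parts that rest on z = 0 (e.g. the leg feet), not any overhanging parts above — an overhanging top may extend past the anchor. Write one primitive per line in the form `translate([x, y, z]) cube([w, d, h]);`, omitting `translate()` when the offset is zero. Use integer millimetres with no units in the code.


translate([346, 350, 0]) cube([3407, 173, 365]);


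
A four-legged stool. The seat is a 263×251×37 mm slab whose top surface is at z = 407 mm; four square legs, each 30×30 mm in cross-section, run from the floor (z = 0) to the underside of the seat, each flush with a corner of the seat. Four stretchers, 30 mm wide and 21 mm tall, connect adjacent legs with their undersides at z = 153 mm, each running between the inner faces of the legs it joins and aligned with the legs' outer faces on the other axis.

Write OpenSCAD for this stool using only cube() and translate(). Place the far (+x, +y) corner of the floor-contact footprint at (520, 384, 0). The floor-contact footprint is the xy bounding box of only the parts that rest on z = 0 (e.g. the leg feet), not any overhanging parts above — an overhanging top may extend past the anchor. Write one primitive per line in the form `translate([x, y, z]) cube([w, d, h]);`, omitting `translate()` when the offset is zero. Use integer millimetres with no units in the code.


// leg_h = 407 - 37 = 370
// stretcher span = 263 - 2*30 = 203
translate([257, 133, 370]) cube([263, 251, 37]);
translate([257, 133, 0]) cube([30, 30, 370]);
translate([490, 133, 0]) cube([30, 30, 370]);
translate([257, 354, 0]) cube([30, 30, 370]);
translate([490, 354, 0]) cube([30, 30, 370]);
translate([287, 133, 153]) cube([203, 30, 21]);
translate([287, 354, 153]) cube([203, 30, 21]);
translate([257, 163, 153]) cube([30, 191, 21]);
translate([490, 163, 153]) cube([30, 191, 21]);


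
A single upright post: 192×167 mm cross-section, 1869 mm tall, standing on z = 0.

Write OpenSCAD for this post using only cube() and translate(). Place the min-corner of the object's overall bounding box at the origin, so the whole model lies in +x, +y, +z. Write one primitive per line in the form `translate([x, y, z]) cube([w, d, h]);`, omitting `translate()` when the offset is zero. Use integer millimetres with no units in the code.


cube([192, 167, 1869]);


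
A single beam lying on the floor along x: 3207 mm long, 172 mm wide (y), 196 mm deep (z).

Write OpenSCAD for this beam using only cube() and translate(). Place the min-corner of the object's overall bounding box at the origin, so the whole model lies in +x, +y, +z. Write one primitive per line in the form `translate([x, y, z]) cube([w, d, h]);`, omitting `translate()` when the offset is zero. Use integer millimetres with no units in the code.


cube([3207, 172, 196]);


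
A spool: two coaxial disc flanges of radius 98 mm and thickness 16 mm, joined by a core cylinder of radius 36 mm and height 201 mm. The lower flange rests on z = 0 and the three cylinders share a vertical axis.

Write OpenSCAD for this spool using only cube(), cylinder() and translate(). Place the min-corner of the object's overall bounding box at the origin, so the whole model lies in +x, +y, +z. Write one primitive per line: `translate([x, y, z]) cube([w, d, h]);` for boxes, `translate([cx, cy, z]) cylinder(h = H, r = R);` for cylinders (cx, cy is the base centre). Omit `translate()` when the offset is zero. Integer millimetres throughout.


translate([98, 98, 0]) cylinder(h = 16, r = 98);
translate([98, 98, 16]) cylinder(h = 201, r = 36);
translate([98, 98, 217]) cylinder(h = 16, r = 98);


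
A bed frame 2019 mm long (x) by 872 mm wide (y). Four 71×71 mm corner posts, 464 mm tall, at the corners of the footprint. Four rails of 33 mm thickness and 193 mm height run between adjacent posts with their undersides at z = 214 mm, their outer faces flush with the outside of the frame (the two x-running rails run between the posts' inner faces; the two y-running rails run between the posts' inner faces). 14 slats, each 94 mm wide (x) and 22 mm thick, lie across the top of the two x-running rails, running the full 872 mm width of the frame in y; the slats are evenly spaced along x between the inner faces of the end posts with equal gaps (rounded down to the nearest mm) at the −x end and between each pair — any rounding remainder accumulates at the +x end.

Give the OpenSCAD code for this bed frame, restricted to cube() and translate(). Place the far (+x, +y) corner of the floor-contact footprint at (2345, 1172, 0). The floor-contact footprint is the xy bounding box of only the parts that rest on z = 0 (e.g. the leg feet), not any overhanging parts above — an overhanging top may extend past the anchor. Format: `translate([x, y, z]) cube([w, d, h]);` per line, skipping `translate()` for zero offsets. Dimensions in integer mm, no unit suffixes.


translate([326, 300, 0]) cube([71, 71, 464]);
translate([326, 1101, 0]) cube([71, 71, 464]);
translate([2274, 300, 0]) cube([71, 71, 464]);
translate([2274, 1101, 0]) cube([71, 71, 464]);
translate([397, 300, 214]) cube([1877, 33, 193]);
translate([397, 1139, 214]) cube([1877, 33, 193]);
translate([326, 371, 214]) cube([33, 730, 193]);
translate([2312, 371, 214]) cube([33, 730, 193]);
translate([434, 300, 407]) cube([94, 872, 22]);
translate([565, 300, 407]) cube([94, 872, 22]);
translate([696, 300, 407]) cube([94, 872, 22]);
translate([827, 300, 407]) cube([94, 872, 22]);
translate([958, 300, 407]) cube([94, 872, 22]);
translate([1089, 300, 407]) cube([94, 872, 22]);
translate([1220, 300, 407]) cube([94, 872, 22]);
translate([1351, 300, 407]) cube([94, 872, 22]);
translate([1482, 300, 407]) cube([94, 872, 22]);
translate([1613, 300, 407]) cube([94, 872, 22]);
translate([1744, 300, 407]) cube([94, 872, 22]);
translate([1875, 300, 407]) cube([94, 872, 22]);
translate([2006, 300, 407]) cube([94, 872, 22]);
translate([2137, 300, 407]) cube([94, 872, 22]);


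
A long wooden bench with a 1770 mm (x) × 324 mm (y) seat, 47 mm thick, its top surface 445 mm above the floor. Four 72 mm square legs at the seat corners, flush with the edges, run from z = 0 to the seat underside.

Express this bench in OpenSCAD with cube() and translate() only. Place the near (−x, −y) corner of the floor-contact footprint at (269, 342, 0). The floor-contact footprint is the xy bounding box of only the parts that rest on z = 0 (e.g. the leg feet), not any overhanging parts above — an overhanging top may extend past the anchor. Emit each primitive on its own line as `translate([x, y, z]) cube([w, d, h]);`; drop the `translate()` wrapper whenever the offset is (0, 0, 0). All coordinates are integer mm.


translate([269, 342, 398]) cube([1770, 324, 47]);
translate([269, 342, 0]) cube([72, 72, 398]);
translate([269, 594, 0]) cube([72, 72, 398]);
translate([1967, 342, 0]) cube([72, 72, 398]);
translate([1967, 594, 0]) cube([72, 72, 398]);


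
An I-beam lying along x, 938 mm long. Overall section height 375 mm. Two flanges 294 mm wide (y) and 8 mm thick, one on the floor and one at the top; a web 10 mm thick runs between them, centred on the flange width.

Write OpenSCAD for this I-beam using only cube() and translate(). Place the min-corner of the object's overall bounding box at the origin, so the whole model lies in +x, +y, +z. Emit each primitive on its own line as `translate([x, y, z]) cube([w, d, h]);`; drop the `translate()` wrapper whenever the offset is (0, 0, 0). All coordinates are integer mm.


cube([938, 294, 8]);
translate([0, 142, 8]) cube([938, 10, 359]);
translate([0, 0, 367]) cube([938, 294, 8]);


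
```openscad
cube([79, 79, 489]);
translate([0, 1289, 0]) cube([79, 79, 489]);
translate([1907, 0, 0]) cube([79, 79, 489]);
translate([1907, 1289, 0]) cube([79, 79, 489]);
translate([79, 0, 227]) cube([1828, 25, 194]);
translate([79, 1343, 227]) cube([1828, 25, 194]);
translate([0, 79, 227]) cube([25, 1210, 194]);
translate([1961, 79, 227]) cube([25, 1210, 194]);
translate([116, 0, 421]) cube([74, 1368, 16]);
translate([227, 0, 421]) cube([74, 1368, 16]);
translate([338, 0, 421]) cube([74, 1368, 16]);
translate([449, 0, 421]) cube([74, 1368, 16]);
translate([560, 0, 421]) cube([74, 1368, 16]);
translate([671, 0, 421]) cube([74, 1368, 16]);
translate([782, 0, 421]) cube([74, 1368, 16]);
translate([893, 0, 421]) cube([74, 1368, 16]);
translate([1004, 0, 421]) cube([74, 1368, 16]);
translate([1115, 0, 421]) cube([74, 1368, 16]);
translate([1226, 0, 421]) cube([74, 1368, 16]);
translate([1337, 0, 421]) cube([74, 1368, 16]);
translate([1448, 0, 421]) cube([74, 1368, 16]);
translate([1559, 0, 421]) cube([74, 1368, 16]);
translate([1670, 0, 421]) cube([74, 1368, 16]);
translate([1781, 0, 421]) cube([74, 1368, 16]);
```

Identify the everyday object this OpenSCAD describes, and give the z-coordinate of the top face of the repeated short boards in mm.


A bed frame. The slat-top height is 437 mm.

Four posts, four rails, and a row of slats — a bed frame. Slats sit on the rails at z = 227 + 194 = 421; with slat thickness 16, the top is 437 mm.


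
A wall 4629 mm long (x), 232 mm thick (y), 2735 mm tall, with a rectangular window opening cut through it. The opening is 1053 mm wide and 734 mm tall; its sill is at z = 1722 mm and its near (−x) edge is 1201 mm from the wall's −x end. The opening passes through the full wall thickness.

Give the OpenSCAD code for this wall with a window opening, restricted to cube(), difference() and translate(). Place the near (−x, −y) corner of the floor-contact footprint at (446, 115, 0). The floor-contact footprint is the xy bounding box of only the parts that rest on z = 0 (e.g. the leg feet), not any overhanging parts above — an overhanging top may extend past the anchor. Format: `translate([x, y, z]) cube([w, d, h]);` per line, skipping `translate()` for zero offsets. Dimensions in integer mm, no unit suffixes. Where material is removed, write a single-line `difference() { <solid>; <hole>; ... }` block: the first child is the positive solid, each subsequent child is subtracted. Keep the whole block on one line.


difference() { translate([446, 115, 0]) cube([4629, 232, 2735]); translate([1647, 115, 1722]) cube([1053, 232, 734]); }


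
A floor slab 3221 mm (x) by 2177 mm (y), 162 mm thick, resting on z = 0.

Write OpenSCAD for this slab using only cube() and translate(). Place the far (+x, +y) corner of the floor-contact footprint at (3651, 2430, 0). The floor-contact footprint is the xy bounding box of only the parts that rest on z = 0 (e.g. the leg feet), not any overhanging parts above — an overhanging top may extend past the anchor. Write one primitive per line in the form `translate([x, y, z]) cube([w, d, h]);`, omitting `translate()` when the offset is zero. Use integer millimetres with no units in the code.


translate([430, 253, 0]) cube([3221, 2177, 162]);


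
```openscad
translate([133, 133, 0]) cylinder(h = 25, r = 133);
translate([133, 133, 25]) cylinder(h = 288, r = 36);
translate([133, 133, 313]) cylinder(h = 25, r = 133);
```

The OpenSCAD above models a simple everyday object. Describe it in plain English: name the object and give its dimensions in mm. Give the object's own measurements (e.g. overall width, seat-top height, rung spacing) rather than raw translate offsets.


A spool: two coaxial disc flanges of radius 133 mm and thickness 25 mm, joined by a core cylinder of radius 36 mm and height 288 mm. The lower flange rests on z = 0 and the three cylinders share a vertical axis.


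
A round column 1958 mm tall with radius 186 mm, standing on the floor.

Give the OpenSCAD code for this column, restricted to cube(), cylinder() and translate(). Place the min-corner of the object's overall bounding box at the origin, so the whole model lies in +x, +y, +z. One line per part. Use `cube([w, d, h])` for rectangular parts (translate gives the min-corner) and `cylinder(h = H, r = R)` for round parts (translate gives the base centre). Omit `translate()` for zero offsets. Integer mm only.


translate([186, 186, 0]) cylinder(h = 1958, r = 186);


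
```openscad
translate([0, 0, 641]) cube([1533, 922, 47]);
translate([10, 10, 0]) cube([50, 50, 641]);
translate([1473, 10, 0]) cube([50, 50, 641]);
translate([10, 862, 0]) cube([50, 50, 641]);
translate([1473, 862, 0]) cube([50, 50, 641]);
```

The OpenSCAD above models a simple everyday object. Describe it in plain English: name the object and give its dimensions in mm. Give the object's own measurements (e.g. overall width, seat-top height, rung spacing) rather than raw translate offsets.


A table: top 1533 mm (x) × 922 mm (y), 47 mm thick, upper face at z = 688 mm, on four 50×50 mm square legs, each inset 10 mm from the nearest pair of top edges from z = 0 to the bottom of the top.


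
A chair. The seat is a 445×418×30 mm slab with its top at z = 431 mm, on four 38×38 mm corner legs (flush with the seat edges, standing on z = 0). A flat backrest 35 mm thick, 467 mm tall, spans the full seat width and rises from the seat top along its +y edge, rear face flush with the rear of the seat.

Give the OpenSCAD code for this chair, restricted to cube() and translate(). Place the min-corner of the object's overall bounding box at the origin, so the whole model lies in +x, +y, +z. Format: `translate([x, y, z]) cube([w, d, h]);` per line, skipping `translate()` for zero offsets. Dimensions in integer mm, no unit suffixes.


// leg_h = 431 - 30 = 401
translate([0, 0, 401]) cube([445, 418, 30]);
cube([38, 38, 401]);
translate([407, 0, 0]) cube([38, 38, 401]);
translate([0, 380, 0]) cube([38, 38, 401]);
translate([407, 380, 0]) cube([38, 38, 401]);
translate([0, 383, 431]) cube([445, 35, 467]);


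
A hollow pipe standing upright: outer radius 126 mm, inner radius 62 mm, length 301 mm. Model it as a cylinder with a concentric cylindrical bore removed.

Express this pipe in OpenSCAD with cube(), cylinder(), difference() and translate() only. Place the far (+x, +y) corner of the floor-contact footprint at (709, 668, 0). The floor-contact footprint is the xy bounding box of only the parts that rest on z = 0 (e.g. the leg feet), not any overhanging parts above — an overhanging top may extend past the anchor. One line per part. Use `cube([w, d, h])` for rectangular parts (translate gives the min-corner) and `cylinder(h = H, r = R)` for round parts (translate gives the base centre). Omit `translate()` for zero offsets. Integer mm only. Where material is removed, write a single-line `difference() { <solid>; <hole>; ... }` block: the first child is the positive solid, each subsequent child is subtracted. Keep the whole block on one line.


difference() { translate([583, 542, 0]) cylinder(h = 301, r = 126); translate([583, 542, 0]) cylinder(h = 301, r = 62); }


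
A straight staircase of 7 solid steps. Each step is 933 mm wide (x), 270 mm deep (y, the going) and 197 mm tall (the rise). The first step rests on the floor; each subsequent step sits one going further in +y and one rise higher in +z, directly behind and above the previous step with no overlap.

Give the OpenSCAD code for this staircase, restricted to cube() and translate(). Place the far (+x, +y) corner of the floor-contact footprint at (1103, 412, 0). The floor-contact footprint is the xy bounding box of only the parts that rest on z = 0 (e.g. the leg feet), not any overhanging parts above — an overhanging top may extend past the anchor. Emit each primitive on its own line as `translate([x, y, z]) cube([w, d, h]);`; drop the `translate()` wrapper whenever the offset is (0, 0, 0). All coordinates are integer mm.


translate([170, 142, 0]) cube([933, 270, 197]);
translate([170, 412, 197]) cube([933, 270, 197]);
translate([170, 682, 394]) cube([933, 270, 197]);
translate([170, 952, 591]) cube([933, 270, 197]);
translate([170, 1222, 788]) cube([933, 270, 197]);
translate([170, 1492, 985]) cube([933, 270, 197]);
translate([170, 1762, 1182]) cube([933, 270, 197]);


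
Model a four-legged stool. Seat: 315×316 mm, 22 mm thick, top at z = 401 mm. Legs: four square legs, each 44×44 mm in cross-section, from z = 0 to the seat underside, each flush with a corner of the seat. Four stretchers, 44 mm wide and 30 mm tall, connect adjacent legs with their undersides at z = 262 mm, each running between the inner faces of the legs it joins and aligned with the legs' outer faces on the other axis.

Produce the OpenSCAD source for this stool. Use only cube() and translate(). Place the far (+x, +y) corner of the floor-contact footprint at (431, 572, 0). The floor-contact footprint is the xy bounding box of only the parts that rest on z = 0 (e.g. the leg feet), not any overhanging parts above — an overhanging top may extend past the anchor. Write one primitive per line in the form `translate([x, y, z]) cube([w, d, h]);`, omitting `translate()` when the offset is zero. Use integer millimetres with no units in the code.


translate([116, 256, 379]) cube([315, 316, 22]);
translate([116, 256, 0]) cube([44, 44, 379]);
translate([387, 256, 0]) cube([44, 44, 379]);
translate([116, 528, 0]) cube([44, 44, 379]);
translate([387, 528, 0]) cube([44, 44, 379]);
translate([160, 256, 262]) cube([227, 44, 30]);
translate([160, 528, 262]) cube([227, 44, 30]);
translate([116, 300, 262]) cube([44, 228, 30]);
translate([387, 300, 262]) cube([44, 228, 30]);


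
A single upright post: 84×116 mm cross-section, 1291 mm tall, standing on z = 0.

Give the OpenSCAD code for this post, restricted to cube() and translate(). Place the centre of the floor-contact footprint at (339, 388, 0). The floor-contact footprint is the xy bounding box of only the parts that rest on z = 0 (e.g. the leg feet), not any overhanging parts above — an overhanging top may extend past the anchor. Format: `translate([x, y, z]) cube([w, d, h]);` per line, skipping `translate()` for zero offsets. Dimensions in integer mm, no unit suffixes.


translate([297, 330, 0]) cube([84, 116, 1291]);


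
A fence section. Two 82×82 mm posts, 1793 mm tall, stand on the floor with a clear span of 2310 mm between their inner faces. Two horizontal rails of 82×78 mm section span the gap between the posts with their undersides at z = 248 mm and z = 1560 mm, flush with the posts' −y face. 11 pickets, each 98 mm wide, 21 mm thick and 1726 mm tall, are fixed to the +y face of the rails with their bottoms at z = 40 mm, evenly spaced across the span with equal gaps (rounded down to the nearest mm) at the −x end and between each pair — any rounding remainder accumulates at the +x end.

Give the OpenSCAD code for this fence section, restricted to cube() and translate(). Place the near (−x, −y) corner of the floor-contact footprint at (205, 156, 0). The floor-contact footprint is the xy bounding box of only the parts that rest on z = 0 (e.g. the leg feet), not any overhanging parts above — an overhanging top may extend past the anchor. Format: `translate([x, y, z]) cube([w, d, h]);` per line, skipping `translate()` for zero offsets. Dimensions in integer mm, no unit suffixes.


translate([205, 156, 0]) cube([82, 82, 1793]);
translate([2597, 156, 0]) cube([82, 82, 1793]);
translate([287, 156, 248]) cube([2310, 82, 78]);
translate([287, 156, 1560]) cube([2310, 82, 78]);
translate([389, 238, 40]) cube([98, 21, 1726]);
translate([589, 238, 40]) cube([98, 21, 1726]);
translate([789, 238, 40]) cube([98, 21, 1726]);
translate([989, 238, 40]) cube([98, 21, 1726]);
translate([1189, 238, 40]) cube([98, 21, 1726]);
translate([1389, 238, 40]) cube([98, 21, 1726]);
translate([1589, 238, 40]) cube([98, 21, 1726]);
translate([1789, 238, 40]) cube([98, 21, 1726]);
translate([1989, 238, 40]) cube([98, 21, 1726]);
translate([2189, 238, 40]) cube([98, 21, 1726]);
translate([2389, 238, 40]) cube([98, 21, 1726]);


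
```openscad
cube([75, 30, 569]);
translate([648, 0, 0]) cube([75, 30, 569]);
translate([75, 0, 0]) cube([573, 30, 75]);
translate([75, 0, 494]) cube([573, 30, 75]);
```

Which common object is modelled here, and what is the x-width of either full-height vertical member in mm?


A picture frame. The border width is 75 mm.

Four thin pieces enclosing a rectangular opening — a picture frame. The two full-height stiles are 569 mm tall; the top rail sits at z = 494 and is 75 mm tall, so the border above the opening is 569 − 494 = 75 mm, matching the stile x-width.


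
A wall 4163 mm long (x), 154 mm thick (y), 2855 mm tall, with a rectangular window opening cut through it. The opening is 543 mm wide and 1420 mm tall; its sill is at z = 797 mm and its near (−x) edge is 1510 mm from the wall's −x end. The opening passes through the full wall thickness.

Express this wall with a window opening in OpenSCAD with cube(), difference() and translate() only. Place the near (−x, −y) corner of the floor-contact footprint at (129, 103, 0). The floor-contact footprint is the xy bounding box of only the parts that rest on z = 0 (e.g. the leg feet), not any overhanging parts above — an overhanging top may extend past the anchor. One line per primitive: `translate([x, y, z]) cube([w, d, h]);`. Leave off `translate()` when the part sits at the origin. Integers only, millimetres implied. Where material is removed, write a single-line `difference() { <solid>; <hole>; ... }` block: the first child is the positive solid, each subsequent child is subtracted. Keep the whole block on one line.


difference() { translate([129, 103, 0]) cube([4163, 154, 2855]); translate([1639, 103, 797]) cube([543, 154, 1420]); }


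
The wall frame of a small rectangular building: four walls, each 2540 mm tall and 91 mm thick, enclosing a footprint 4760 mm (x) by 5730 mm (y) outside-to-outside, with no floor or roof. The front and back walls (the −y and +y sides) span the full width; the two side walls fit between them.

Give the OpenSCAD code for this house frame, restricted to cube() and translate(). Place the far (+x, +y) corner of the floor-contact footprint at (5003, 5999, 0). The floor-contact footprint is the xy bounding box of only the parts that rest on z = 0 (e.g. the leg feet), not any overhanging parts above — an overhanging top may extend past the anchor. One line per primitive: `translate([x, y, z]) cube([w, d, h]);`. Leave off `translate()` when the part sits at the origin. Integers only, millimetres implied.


translate([243, 269, 0]) cube([4760, 91, 2540]);
translate([243, 5908, 0]) cube([4760, 91, 2540]);
translate([243, 360, 0]) cube([91, 5548, 2540]);
translate([4912, 360, 0]) cube([91, 5548, 2540]);


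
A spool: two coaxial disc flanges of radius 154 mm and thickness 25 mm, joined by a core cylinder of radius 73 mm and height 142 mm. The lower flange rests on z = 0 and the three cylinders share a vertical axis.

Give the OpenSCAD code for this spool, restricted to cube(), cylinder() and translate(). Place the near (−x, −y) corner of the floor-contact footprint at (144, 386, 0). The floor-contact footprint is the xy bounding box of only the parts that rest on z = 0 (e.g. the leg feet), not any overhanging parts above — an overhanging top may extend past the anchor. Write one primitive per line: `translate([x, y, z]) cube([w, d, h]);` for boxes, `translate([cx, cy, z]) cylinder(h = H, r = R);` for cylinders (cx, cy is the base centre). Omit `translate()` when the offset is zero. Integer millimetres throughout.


translate([298, 540, 0]) cylinder(h = 25, r = 154);
translate([298, 540, 25]) cylinder(h = 142, r = 73);
translate([298, 540, 167]) cylinder(h = 25, r = 154);


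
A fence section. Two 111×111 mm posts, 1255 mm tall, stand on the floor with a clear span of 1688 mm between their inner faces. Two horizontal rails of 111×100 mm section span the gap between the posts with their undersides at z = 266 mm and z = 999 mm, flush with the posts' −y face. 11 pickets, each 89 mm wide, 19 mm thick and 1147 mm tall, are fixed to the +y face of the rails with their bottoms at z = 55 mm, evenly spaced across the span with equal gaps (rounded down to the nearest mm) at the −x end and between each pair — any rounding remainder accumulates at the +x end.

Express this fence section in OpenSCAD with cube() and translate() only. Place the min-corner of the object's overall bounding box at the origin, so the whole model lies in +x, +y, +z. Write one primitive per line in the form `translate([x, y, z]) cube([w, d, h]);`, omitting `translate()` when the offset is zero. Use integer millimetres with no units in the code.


cube([111, 111, 1255]);
translate([1799, 0, 0]) cube([111, 111, 1255]);
translate([111, 0, 266]) cube([1688, 111, 100]);
translate([111, 0, 999]) cube([1688, 111, 100]);
translate([170, 111, 55]) cube([89, 19, 1147]);
translate([318, 111, 55]) cube([89, 19, 1147]);
translate([466, 111, 55]) cube([89, 19, 1147]);
translate([614, 111, 55]) cube([89, 19, 1147]);
translate([762, 111, 55]) cube([89, 19, 1147]);
translate([910, 111, 55]) cube([89, 19, 1147]);
translate([1058, 111, 55]) cube([89, 19, 1147]);
translate([1206, 111, 55]) cube([89, 19, 1147]);
translate([1354, 111, 55]) cube([89, 19, 1147]);
translate([1502, 111, 55]) cube([89, 19, 1147]);
translate([1650, 111, 55]) cube([89, 19, 1147]);
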